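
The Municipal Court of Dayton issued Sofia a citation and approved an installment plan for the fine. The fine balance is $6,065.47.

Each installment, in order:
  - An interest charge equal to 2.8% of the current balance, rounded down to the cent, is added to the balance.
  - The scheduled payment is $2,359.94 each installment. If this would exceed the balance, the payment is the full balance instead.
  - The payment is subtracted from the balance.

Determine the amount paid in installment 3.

# | Opening | Interest | Payment | End bal
1 | $6,065.47 | $169.83 | $2,359.94 | $3,875.36
2 | $3,875.36 | $108.51 | $2,359.94 | $1,623.93
3 | $1,623.93 | $45.47 | $1,669.40 | $0.00

$1,669.40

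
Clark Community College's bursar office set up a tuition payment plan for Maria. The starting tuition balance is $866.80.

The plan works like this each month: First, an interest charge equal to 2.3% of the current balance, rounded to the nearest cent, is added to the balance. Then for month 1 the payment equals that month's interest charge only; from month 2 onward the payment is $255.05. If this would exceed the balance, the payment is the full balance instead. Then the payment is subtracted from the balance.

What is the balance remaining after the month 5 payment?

$0.00

Month 1: opening $866.80; interest $19.94 → $886.74; payment $19.94; balance $866.80
Month 2: opening $866.80; interest $19.94 → $886.74; payment $255.05; balance $631.69
Month 3: opening $631.69; interest $14.53 → $646.22; payment $255.05; balance $391.17
Month 4: opening $391.17; interest $9.00 → $400.17; payment $255.05; balance $145.12
Month 5: opening $145.12; interest $3.34 → $148.46; payment $148.46; balance $0.00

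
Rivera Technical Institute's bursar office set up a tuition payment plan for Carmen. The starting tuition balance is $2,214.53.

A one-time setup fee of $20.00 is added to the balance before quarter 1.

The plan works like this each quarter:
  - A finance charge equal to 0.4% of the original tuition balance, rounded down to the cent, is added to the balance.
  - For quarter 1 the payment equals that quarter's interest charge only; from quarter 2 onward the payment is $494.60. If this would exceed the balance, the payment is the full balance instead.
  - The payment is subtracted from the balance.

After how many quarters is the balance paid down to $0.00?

Quarter 1: $2,234.53 +$8.85 interest = $2,243.38; pay $8.85 → $2,234.53
Quarter 2: $2,234.53 +$8.85 interest = $2,243.38; pay $494.60 → $1,748.78
Quarter 3: $1,748.78 +$8.85 interest = $1,757.63; pay $494.60 → $1,263.03
Quarter 4: $1,263.03 +$8.85 interest = $1,271.88; pay $494.60 → $777.28
Quarter 5: $777.28 +$8.85 interest = $786.13; pay $494.60 → $291.53
Quarter 6: $291.53 +$8.85 interest = $300.38; pay $300.38 → $0.00
Balance reaches $0.00 in quarter 6.

6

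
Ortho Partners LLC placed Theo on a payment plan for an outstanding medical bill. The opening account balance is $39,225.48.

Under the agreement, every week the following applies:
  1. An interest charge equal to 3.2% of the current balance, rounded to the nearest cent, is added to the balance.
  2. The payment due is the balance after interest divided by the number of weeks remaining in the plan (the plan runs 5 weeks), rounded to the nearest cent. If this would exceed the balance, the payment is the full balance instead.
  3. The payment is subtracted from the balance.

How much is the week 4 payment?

$8,898.51

Week 1: $39,225.48 +$1,255.22 interest = $40,480.70; pay $8,096.14 → $32,384.56
Week 2: $32,384.56 +$1,036.31 interest = $33,420.87; pay $8,355.22 → $25,065.65
Week 3: $25,065.65 +$802.10 interest = $25,867.75; pay $8,622.58 → $17,245.17
Week 4: $17,245.17 +$551.85 interest = $17,797.02; pay $8,898.51 → $8,898.51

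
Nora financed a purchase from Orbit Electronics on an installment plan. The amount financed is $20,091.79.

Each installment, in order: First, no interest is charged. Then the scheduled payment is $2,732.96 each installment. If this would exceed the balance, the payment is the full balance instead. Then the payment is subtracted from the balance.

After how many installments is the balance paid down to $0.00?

8

Installment 1: $20,091.79 − $2,732.96 → $17,358.83
Installment 2: $17,358.83 − $2,732.96 → $14,625.87
Installment 3: $14,625.87 − $2,732.96 → $11,892.91
Installment 4: $11,892.91 − $2,732.96 → $9,159.95
Installment 5: $9,159.95 − $2,732.96 → $6,426.99
Installment 6: $6,426.99 − $2,732.96 → $3,694.03
Installment 7: $3,694.03 − $2,732.96 → $961.07
Installment 8: $961.07 − $961.07 → $0.00
Balance reaches $0.00 in installment 8.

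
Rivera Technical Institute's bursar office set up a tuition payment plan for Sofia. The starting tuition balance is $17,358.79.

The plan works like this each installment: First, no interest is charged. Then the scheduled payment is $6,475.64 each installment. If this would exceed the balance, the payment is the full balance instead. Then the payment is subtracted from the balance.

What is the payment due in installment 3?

$4,407.51

Installment 1: opening $17,358.79; payment $6,475.64; balance $10,883.15
Installment 2: opening $10,883.15; payment $6,475.64; balance $4,407.51
Installment 3: opening $4,407.51; payment $4,407.51; balance $0.00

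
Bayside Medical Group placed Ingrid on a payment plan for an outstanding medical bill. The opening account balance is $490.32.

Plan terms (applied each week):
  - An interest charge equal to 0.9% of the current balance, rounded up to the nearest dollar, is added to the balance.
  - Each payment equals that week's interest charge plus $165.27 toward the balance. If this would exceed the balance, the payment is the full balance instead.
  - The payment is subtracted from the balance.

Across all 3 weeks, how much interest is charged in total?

$10.00

Week 1: opening $490.32; interest $5.00 → $495.32; payment $170.27; balance $325.05
Week 2: opening $325.05; interest $3.00 → $328.05; payment $168.27; balance $159.78
Week 3: opening $159.78; interest $2.00 → $161.78; payment $161.78; balance $0.00
Total interest: $5.00 + $3.00 + $2.00 = $10.00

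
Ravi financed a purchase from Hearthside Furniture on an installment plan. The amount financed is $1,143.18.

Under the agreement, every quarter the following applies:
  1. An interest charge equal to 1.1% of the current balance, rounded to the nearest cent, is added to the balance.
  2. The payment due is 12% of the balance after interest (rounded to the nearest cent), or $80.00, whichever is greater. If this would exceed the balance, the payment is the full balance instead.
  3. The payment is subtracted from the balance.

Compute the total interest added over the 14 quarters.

$83.87

# | Opening | Interest | Payment | End bal
1 | $1,143.18 | $12.57 | $138.69 | $1,017.06
2 | $1,017.06 | $11.19 | $123.39 | $904.86
3 | $904.86 | $9.95 | $109.78 | $805.03
4 | $805.03 | $8.86 | $97.67 | $716.22
5 | $716.22 | $7.88 | $86.89 | $637.21
6 | $637.21 | $7.01 | $80.00 | $564.22
7 | $564.22 | $6.21 | $80.00 | $490.43
8 | $490.43 | $5.39 | $80.00 | $415.82
9 | $415.82 | $4.57 | $80.00 | $340.39
10 | $340.39 | $3.74 | $80.00 | $264.13
11 | $264.13 | $2.91 | $80.00 | $187.04
12 | $187.04 | $2.06 | $80.00 | $109.10
13 | $109.10 | $1.20 | $80.00 | $30.30
14 | $30.30 | $0.33 | $30.63 | $0.00
Total interest: $12.57 + $11.19 + $9.95 + $8.86 + $7.88 + $7.01 + $6.21 + $5.39 + $4.57 + $3.74 + $2.91 + $2.06 + $1.20 + $0.33 = $83.87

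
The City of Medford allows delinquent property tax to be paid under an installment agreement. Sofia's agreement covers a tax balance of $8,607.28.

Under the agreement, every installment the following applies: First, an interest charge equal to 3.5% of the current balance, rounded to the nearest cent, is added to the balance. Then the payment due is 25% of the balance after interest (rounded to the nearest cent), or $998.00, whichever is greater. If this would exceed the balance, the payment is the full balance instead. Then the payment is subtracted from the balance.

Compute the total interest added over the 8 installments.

Installment 1: opening $8,607.28; interest $301.25 → $8,908.53; payment $2,227.13; balance $6,681.40
Installment 2: opening $6,681.40; interest $233.85 → $6,915.25; payment $1,728.81; balance $5,186.44
Installment 3: opening $5,186.44; interest $181.53 → $5,367.97; payment $1,341.99; balance $4,025.98
Installment 4: opening $4,025.98; interest $140.91 → $4,166.89; payment $1,041.72; balance $3,125.17
Installment 5: opening $3,125.17; interest $109.38 → $3,234.55; payment $998.00; balance $2,236.55
Installment 6: opening $2,236.55; interest $78.28 → $2,314.83; payment $998.00; balance $1,316.83
Installment 7: opening $1,316.83; interest $46.09 → $1,362.92; payment $998.00; balance $364.92
Installment 8: opening $364.92; interest $12.77 → $377.69; payment $377.69; balance $0.00
Total interest: $301.25 + $233.85 + $181.53 + $140.91 + $109.38 + $78.28 + $46.09 + $12.77 = $1,104.06

$1,104.06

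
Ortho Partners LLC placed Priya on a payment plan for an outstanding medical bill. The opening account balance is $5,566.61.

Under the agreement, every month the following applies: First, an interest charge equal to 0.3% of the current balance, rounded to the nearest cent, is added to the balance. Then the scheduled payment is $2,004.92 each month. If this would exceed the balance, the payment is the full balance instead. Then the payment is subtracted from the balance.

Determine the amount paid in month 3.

Month 1: opening $5,566.61; interest $16.70 → $5,583.31; payment $2,004.92; balance $3,578.39
Month 2: opening $3,578.39; interest $10.74 → $3,589.13; payment $2,004.92; balance $1,584.21
Month 3: opening $1,584.21; interest $4.75 → $1,588.96; payment $1,588.96; balance $0.00

$1,588.96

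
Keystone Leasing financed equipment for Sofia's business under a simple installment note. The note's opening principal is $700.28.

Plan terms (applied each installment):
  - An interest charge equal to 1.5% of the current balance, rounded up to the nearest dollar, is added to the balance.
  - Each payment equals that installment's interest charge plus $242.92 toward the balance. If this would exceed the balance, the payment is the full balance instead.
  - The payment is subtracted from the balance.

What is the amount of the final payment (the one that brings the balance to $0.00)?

Installment 1: opening $700.28; interest $11.00 → $711.28; payment $253.92; balance $457.36
Installment 2: opening $457.36; interest $7.00 → $464.36; payment $249.92; balance $214.44
Installment 3: opening $214.44; interest $4.00 → $218.44; payment $218.44; balance $0.00

$218.44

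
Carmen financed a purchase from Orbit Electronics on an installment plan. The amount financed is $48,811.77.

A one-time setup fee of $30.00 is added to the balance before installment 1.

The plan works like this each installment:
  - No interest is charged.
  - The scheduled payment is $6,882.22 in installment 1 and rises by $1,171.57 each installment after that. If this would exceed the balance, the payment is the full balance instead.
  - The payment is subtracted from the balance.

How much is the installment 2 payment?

Installment 1: opening $48,841.77; payment $6,882.22; balance $41,959.55
Installment 2: opening $41,959.55; payment $8,053.79; balance $33,905.76

$8,053.79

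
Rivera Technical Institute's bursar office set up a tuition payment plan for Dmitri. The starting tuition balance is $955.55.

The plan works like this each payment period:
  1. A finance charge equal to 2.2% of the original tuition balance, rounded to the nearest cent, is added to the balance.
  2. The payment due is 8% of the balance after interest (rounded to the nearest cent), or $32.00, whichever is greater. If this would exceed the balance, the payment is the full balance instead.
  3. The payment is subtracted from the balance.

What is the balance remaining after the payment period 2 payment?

$845.90

Payment period 1: opening $955.55; interest $21.02 → $976.57; payment $78.13; balance $898.44
Payment period 2: opening $898.44; interest $21.02 → $919.46; payment $73.56; balance $845.90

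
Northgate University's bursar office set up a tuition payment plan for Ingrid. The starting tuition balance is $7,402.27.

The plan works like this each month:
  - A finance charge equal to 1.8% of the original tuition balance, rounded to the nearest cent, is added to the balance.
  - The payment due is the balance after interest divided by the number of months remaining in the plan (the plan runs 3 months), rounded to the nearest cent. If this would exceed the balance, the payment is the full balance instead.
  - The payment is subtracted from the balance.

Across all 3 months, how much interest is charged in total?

Month 1: $7,402.27 +$133.24 interest = $7,535.51; pay $2,511.84 → $5,023.67
Month 2: $5,023.67 +$133.24 interest = $5,156.91; pay $2,578.46 → $2,578.45
Month 3: $2,578.45 +$133.24 interest = $2,711.69; pay $2,711.69 → $0.00
Total interest: $133.24 + $133.24 + $133.24 = $399.72

$399.72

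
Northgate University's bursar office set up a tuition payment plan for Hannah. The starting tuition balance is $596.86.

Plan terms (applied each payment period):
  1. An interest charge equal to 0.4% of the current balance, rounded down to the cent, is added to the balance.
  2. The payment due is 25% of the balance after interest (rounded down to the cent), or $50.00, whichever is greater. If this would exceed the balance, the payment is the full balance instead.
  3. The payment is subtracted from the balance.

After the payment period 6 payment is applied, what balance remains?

$93.21

# | Opening | Interest | Payment | End bal
1 | $596.86 | $2.38 | $149.81 | $449.43
2 | $449.43 | $1.79 | $112.80 | $338.42
3 | $338.42 | $1.35 | $84.94 | $254.83
4 | $254.83 | $1.01 | $63.96 | $191.88
5 | $191.88 | $0.76 | $50.00 | $142.64
6 | $142.64 | $0.57 | $50.00 | $93.21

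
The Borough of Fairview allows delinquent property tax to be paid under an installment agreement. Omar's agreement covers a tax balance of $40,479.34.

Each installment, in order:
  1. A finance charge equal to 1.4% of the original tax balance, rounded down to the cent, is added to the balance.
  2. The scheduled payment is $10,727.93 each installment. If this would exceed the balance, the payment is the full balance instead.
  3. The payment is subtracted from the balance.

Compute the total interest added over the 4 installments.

$2,266.84

Installment 1: opening $40,479.34; interest $566.71 → $41,046.05; payment $10,727.93; balance $30,318.12
Installment 2: opening $30,318.12; interest $566.71 → $30,884.83; payment $10,727.93; balance $20,156.90
Installment 3: opening $20,156.90; interest $566.71 → $20,723.61; payment $10,727.93; balance $9,995.68
Installment 4: opening $9,995.68; interest $566.71 → $10,562.39; payment $10,562.39; balance $0.00
Total interest: $566.71 + $566.71 + $566.71 + $566.71 = $2,266.84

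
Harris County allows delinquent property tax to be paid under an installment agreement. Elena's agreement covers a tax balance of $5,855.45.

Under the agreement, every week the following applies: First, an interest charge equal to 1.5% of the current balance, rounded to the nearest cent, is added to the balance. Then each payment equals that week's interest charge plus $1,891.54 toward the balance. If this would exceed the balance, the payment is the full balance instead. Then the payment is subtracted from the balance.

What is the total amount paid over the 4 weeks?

$6,036.54

Week 1: opening $5,855.45; interest $87.83 → $5,943.28; payment $1,979.37; balance $3,963.91
Week 2: opening $3,963.91; interest $59.46 → $4,023.37; payment $1,951.00; balance $2,072.37
Week 3: opening $2,072.37; interest $31.09 → $2,103.46; payment $1,922.63; balance $180.83
Week 4: opening $180.83; interest $2.71 → $183.54; payment $183.54; balance $0.00
Total paid: $6,036.54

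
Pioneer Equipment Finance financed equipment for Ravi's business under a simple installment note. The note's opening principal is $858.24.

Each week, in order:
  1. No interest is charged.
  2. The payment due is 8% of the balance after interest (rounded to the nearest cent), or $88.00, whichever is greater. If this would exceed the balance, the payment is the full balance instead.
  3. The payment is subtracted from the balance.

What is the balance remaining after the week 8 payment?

$154.24

Week 1: opening $858.24; payment $88.00; balance $770.24
Week 2: opening $770.24; payment $88.00; balance $682.24
Week 3: opening $682.24; payment $88.00; balance $594.24
Week 4: opening $594.24; payment $88.00; balance $506.24
Week 5: opening $506.24; payment $88.00; balance $418.24
Week 6: opening $418.24; payment $88.00; balance $330.24
Week 7: opening $330.24; payment $88.00; balance $242.24
Week 8: opening $242.24; payment $88.00; balance $154.24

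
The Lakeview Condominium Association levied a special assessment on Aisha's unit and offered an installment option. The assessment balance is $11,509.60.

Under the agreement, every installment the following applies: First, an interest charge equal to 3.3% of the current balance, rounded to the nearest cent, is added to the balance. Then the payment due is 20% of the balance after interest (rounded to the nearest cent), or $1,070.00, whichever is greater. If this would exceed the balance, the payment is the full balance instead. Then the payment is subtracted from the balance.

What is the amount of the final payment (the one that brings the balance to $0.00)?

Installment 1: $11,509.60 +$379.82 interest = $11,889.42; pay $2,377.88 → $9,511.54
Installment 2: $9,511.54 +$313.88 interest = $9,825.42; pay $1,965.08 → $7,860.34
Installment 3: $7,860.34 +$259.39 interest = $8,119.73; pay $1,623.95 → $6,495.78
Installment 4: $6,495.78 +$214.36 interest = $6,710.14; pay $1,342.03 → $5,368.11
Installment 5: $5,368.11 +$177.15 interest = $5,545.26; pay $1,109.05 → $4,436.21
Installment 6: $4,436.21 +$146.39 interest = $4,582.60; pay $1,070.00 → $3,512.60
Installment 7: $3,512.60 +$115.92 interest = $3,628.52; pay $1,070.00 → $2,558.52
Installment 8: $2,558.52 +$84.43 interest = $2,642.95; pay $1,070.00 → $1,572.95
Installment 9: $1,572.95 +$51.91 interest = $1,624.86; pay $1,070.00 → $554.86
Installment 10: $554.86 +$18.31 interest = $573.17; pay $573.17 → $0.00

$573.17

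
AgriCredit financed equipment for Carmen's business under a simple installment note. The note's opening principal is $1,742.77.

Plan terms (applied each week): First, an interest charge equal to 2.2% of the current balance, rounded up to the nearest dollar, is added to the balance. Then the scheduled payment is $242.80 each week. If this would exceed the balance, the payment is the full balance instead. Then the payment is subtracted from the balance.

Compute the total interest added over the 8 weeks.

# | Opening | Interest | Payment | End bal
1 | $1,742.77 | $39.00 | $242.80 | $1,538.97
2 | $1,538.97 | $34.00 | $242.80 | $1,330.17
3 | $1,330.17 | $30.00 | $242.80 | $1,117.37
4 | $1,117.37 | $25.00 | $242.80 | $899.57
5 | $899.57 | $20.00 | $242.80 | $676.77
6 | $676.77 | $15.00 | $242.80 | $448.97
7 | $448.97 | $10.00 | $242.80 | $216.17
8 | $216.17 | $5.00 | $221.17 | $0.00
Total interest: $39.00 + $34.00 + $30.00 + $25.00 + $20.00 + $15.00 + $10.00 + $5.00 = $178.00

$178.00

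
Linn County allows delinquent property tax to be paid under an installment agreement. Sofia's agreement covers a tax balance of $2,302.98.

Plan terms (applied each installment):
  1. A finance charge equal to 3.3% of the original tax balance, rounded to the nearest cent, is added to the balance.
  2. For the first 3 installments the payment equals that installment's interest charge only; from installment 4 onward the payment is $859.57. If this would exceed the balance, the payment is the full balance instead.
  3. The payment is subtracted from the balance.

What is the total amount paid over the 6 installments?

Installment 1: opening $2,302.98; interest $76.00 → $2,378.98; payment $76.00; balance $2,302.98
Installment 2: opening $2,302.98; interest $76.00 → $2,378.98; payment $76.00; balance $2,302.98
Installment 3: opening $2,302.98; interest $76.00 → $2,378.98; payment $76.00; balance $2,302.98
Installment 4: opening $2,302.98; interest $76.00 → $2,378.98; payment $859.57; balance $1,519.41
Installment 5: opening $1,519.41; interest $76.00 → $1,595.41; payment $859.57; balance $735.84
Installment 6: opening $735.84; interest $76.00 → $811.84; payment $811.84; balance $0.00
Total paid: $2,758.98

$2,758.98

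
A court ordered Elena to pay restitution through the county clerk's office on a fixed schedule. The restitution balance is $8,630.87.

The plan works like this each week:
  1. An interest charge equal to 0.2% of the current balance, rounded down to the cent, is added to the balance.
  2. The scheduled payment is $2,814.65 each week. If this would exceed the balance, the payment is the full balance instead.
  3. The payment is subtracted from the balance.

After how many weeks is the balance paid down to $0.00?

4

Week 1: opening $8,630.87; interest $17.26 → $8,648.13; payment $2,814.65; balance $5,833.48
Week 2: opening $5,833.48; interest $11.66 → $5,845.14; payment $2,814.65; balance $3,030.49
Week 3: opening $3,030.49; interest $6.06 → $3,036.55; payment $2,814.65; balance $221.90
Week 4: opening $221.90; interest $0.44 → $222.34; payment $222.34; balance $0.00
Balance reaches $0.00 in week 4.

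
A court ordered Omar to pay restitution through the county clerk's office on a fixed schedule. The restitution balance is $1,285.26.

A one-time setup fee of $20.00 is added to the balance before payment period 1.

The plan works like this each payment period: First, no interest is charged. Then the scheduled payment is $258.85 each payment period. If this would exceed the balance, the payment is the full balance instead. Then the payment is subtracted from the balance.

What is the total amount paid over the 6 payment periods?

Payment period 1: opening $1,305.26; payment $258.85; balance $1,046.41
Payment period 2: opening $1,046.41; payment $258.85; balance $787.56
Payment period 3: opening $787.56; payment $258.85; balance $528.71
Payment period 4: opening $528.71; payment $258.85; balance $269.86
Payment period 5: opening $269.86; payment $258.85; balance $11.01
Payment period 6: opening $11.01; payment $11.01; balance $0.00
Total paid: $1,305.26

$1,305.26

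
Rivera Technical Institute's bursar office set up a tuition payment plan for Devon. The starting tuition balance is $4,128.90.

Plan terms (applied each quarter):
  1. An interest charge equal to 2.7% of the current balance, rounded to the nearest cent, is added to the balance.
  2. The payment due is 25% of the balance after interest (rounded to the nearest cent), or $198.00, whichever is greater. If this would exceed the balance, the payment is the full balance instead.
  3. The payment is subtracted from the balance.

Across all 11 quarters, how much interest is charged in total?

Quarter 1: $4,128.90 +$111.48 interest = $4,240.38; pay $1,060.10 → $3,180.28
Quarter 2: $3,180.28 +$85.87 interest = $3,266.15; pay $816.54 → $2,449.61
Quarter 3: $2,449.61 +$66.14 interest = $2,515.75; pay $628.94 → $1,886.81
Quarter 4: $1,886.81 +$50.94 interest = $1,937.75; pay $484.44 → $1,453.31
Quarter 5: $1,453.31 +$39.24 interest = $1,492.55; pay $373.14 → $1,119.41
Quarter 6: $1,119.41 +$30.22 interest = $1,149.63; pay $287.41 → $862.22
Quarter 7: $862.22 +$23.28 interest = $885.50; pay $221.38 → $664.12
Quarter 8: $664.12 +$17.93 interest = $682.05; pay $198.00 → $484.05
Quarter 9: $484.05 +$13.07 interest = $497.12; pay $198.00 → $299.12
Quarter 10: $299.12 +$8.08 interest = $307.20; pay $198.00 → $109.20
Quarter 11: $109.20 +$2.95 interest = $112.15; pay $112.15 → $0.00
Total interest: $111.48 + $85.87 + $66.14 + $50.94 + $39.24 + $30.22 + $23.28 + $17.93 + $13.07 + $8.08 + $2.95 = $449.20

$449.20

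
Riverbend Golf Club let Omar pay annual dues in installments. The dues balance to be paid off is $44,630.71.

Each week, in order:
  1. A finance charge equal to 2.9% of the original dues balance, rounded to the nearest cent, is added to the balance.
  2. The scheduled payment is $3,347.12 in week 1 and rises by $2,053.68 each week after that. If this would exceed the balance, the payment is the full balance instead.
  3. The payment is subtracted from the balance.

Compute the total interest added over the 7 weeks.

$9,060.03

Week 1: opening $44,630.71; interest $1,294.29 → $45,925.00; payment $3,347.12; balance $42,577.88
Week 2: opening $42,577.88; interest $1,294.29 → $43,872.17; payment $5,400.80; balance $38,471.37
Week 3: opening $38,471.37; interest $1,294.29 → $39,765.66; payment $7,454.48; balance $32,311.18
Week 4: opening $32,311.18; interest $1,294.29 → $33,605.47; payment $9,508.16; balance $24,097.31
Week 5: opening $24,097.31; interest $1,294.29 → $25,391.60; payment $11,561.84; balance $13,829.76
Week 6: opening $13,829.76; interest $1,294.29 → $15,124.05; payment $13,615.52; balance $1,508.53
Week 7: opening $1,508.53; interest $1,294.29 → $2,802.82; payment $2,802.82; balance $0.00
Total interest: $1,294.29 + $1,294.29 + $1,294.29 + $1,294.29 + $1,294.29 + $1,294.29 + $1,294.29 = $9,060.03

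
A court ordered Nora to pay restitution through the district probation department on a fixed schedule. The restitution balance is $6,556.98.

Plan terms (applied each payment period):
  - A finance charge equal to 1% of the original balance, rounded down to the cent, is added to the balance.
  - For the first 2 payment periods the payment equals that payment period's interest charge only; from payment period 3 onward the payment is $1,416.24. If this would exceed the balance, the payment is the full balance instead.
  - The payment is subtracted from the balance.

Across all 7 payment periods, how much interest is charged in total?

Payment period 1: $6,556.98 +$65.56 interest = $6,622.54; pay $65.56 → $6,556.98
Payment period 2: $6,556.98 +$65.56 interest = $6,622.54; pay $65.56 → $6,556.98
Payment period 3: $6,556.98 +$65.56 interest = $6,622.54; pay $1,416.24 → $5,206.30
Payment period 4: $5,206.30 +$65.56 interest = $5,271.86; pay $1,416.24 → $3,855.62
Payment period 5: $3,855.62 +$65.56 interest = $3,921.18; pay $1,416.24 → $2,504.94
Payment period 6: $2,504.94 +$65.56 interest = $2,570.50; pay $1,416.24 → $1,154.26
Payment period 7: $1,154.26 +$65.56 interest = $1,219.82; pay $1,219.82 → $0.00
Total interest: $65.56 + $65.56 + $65.56 + $65.56 + $65.56 + $65.56 + $65.56 = $458.92

$458.92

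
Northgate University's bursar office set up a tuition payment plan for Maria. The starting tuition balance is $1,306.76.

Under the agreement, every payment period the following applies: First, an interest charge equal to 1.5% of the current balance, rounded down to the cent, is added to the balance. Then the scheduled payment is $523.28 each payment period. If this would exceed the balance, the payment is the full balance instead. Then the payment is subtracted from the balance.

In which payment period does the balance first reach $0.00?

Payment period 1: $1,306.76 +$19.60 interest = $1,326.36; pay $523.28 → $803.08
Payment period 2: $803.08 +$12.04 interest = $815.12; pay $523.28 → $291.84
Payment period 3: $291.84 +$4.37 interest = $296.21; pay $296.21 → $0.00
Balance reaches $0.00 in payment period 3.

3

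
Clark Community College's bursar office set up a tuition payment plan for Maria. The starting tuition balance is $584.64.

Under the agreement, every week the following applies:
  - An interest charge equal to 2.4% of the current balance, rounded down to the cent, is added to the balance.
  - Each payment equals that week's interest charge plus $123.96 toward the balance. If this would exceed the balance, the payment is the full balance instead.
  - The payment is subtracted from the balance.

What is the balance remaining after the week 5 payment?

$0.00

Week 1: opening $584.64; interest $14.03 → $598.67; payment $137.99; balance $460.68
Week 2: opening $460.68; interest $11.05 → $471.73; payment $135.01; balance $336.72
Week 3: opening $336.72; interest $8.08 → $344.80; payment $132.04; balance $212.76
Week 4: opening $212.76; interest $5.10 → $217.86; payment $129.06; balance $88.80
Week 5: opening $88.80; interest $2.13 → $90.93; payment $90.93; balance $0.00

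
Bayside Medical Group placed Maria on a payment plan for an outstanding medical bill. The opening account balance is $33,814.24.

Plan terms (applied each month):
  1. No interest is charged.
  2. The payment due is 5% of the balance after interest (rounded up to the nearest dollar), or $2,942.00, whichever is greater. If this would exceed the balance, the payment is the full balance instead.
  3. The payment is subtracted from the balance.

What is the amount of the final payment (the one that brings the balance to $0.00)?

$1,452.24

Month 1: opening $33,814.24; payment $2,942.00; balance $30,872.24
Month 2: opening $30,872.24; payment $2,942.00; balance $27,930.24
Month 3: opening $27,930.24; payment $2,942.00; balance $24,988.24
Month 4: opening $24,988.24; payment $2,942.00; balance $22,046.24
Month 5: opening $22,046.24; payment $2,942.00; balance $19,104.24
Month 6: opening $19,104.24; payment $2,942.00; balance $16,162.24
Month 7: opening $16,162.24; payment $2,942.00; balance $13,220.24
Month 8: opening $13,220.24; payment $2,942.00; balance $10,278.24
Month 9: opening $10,278.24; payment $2,942.00; balance $7,336.24
Month 10: opening $7,336.24; payment $2,942.00; balance $4,394.24
Month 11: opening $4,394.24; payment $2,942.00; balance $1,452.24
Month 12: opening $1,452.24; payment $1,452.24; balance $0.00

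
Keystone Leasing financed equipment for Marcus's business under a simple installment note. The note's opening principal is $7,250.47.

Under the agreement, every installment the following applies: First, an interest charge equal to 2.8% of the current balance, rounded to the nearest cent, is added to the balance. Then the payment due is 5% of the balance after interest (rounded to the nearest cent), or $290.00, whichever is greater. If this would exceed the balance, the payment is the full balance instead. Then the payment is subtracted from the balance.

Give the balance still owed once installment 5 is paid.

# | Opening | Interest | Payment | End bal
1 | $7,250.47 | $203.01 | $372.67 | $7,080.81
2 | $7,080.81 | $198.26 | $363.95 | $6,915.12
3 | $6,915.12 | $193.62 | $355.44 | $6,753.30
4 | $6,753.30 | $189.09 | $347.12 | $6,595.27
5 | $6,595.27 | $184.67 | $339.00 | $6,440.94

$6,440.94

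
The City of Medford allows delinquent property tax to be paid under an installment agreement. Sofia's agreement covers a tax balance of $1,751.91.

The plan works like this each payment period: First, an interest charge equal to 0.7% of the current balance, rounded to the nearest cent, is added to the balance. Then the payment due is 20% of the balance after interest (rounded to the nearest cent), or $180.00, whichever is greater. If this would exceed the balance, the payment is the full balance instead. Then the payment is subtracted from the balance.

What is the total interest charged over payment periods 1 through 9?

$50.02

Payment period 1: opening $1,751.91; interest $12.26 → $1,764.17; payment $352.83; balance $1,411.34
Payment period 2: opening $1,411.34; interest $9.88 → $1,421.22; payment $284.24; balance $1,136.98
Payment period 3: opening $1,136.98; interest $7.96 → $1,144.94; payment $228.99; balance $915.95
Payment period 4: opening $915.95; interest $6.41 → $922.36; payment $184.47; balance $737.89
Payment period 5: opening $737.89; interest $5.17 → $743.06; payment $180.00; balance $563.06
Payment period 6: opening $563.06; interest $3.94 → $567.00; payment $180.00; balance $387.00
Payment period 7: opening $387.00; interest $2.71 → $389.71; payment $180.00; balance $209.71
Payment period 8: opening $209.71; interest $1.47 → $211.18; payment $180.00; balance $31.18
Payment period 9: opening $31.18; interest $0.22 → $31.40; payment $31.40; balance $0.00
Total interest: $12.26 + $9.88 + $7.96 + $6.41 + $5.17 + $3.94 + $2.71 + $1.47 + $0.22 = $50.02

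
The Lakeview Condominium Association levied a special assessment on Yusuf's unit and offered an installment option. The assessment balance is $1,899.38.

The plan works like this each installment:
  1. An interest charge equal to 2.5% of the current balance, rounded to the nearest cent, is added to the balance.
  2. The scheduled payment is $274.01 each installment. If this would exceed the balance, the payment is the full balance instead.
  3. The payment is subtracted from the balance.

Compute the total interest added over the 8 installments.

Installment 1: $1,899.38 +$47.48 interest = $1,946.86; pay $274.01 → $1,672.85
Installment 2: $1,672.85 +$41.82 interest = $1,714.67; pay $274.01 → $1,440.66
Installment 3: $1,440.66 +$36.02 interest = $1,476.68; pay $274.01 → $1,202.67
Installment 4: $1,202.67 +$30.07 interest = $1,232.74; pay $274.01 → $958.73
Installment 5: $958.73 +$23.97 interest = $982.70; pay $274.01 → $708.69
Installment 6: $708.69 +$17.72 interest = $726.41; pay $274.01 → $452.40
Installment 7: $452.40 +$11.31 interest = $463.71; pay $274.01 → $189.70
Installment 8: $189.70 +$4.74 interest = $194.44; pay $194.44 → $0.00
Total interest: $47.48 + $41.82 + $36.02 + $30.07 + $23.97 + $17.72 + $11.31 + $4.74 = $213.13

$213.13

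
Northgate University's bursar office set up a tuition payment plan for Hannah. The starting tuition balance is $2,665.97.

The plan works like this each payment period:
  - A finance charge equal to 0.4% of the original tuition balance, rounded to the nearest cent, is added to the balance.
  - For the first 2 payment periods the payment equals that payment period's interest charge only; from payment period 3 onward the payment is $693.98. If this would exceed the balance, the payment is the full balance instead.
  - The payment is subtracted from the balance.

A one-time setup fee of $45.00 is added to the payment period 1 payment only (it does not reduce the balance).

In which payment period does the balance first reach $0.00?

Payment period 1: $2,665.97 +$10.66 interest = $2,676.63; pay $10.66 (+ $45.00 fee) → $2,665.97
Payment period 2: $2,665.97 +$10.66 interest = $2,676.63; pay $10.66 → $2,665.97
Payment period 3: $2,665.97 +$10.66 interest = $2,676.63; pay $693.98 → $1,982.65
Payment period 4: $1,982.65 +$10.66 interest = $1,993.31; pay $693.98 → $1,299.33
Payment period 5: $1,299.33 +$10.66 interest = $1,309.99; pay $693.98 → $616.01
Payment period 6: $616.01 +$10.66 interest = $626.67; pay $626.67 → $0.00
Balance reaches $0.00 in payment period 6.

6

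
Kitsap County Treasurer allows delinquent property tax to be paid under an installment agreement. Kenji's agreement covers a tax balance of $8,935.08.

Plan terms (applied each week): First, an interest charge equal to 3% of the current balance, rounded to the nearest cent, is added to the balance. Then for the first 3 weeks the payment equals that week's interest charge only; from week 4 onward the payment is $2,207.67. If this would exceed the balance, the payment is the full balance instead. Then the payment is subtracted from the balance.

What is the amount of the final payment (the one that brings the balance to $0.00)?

# | Opening | Interest | Payment | End bal
1 | $8,935.08 | $268.05 | $268.05 | $8,935.08
2 | $8,935.08 | $268.05 | $268.05 | $8,935.08
3 | $8,935.08 | $268.05 | $268.05 | $8,935.08
4 | $8,935.08 | $268.05 | $2,207.67 | $6,995.46
5 | $6,995.46 | $209.86 | $2,207.67 | $4,997.65
6 | $4,997.65 | $149.93 | $2,207.67 | $2,939.91
7 | $2,939.91 | $88.20 | $2,207.67 | $820.44
8 | $820.44 | $24.61 | $845.05 | $0.00

$845.05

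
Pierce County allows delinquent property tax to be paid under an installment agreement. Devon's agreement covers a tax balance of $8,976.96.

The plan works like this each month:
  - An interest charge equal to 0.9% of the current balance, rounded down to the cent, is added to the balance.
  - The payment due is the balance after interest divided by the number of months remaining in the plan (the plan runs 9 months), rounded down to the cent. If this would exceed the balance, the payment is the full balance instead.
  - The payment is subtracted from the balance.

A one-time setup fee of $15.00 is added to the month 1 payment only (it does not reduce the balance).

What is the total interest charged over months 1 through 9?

Month 1: $8,976.96 +$80.79 interest = $9,057.75; pay $1,006.41 (+ $15.00 fee) → $8,051.34
Month 2: $8,051.34 +$72.46 interest = $8,123.80; pay $1,015.47 → $7,108.33
Month 3: $7,108.33 +$63.97 interest = $7,172.30; pay $1,024.61 → $6,147.69
Month 4: $6,147.69 +$55.32 interest = $6,203.01; pay $1,033.83 → $5,169.18
Month 5: $5,169.18 +$46.52 interest = $5,215.70; pay $1,043.14 → $4,172.56
Month 6: $4,172.56 +$37.55 interest = $4,210.11; pay $1,052.52 → $3,157.59
Month 7: $3,157.59 +$28.41 interest = $3,186.00; pay $1,062.00 → $2,124.00
Month 8: $2,124.00 +$19.11 interest = $2,143.11; pay $1,071.55 → $1,071.56
Month 9: $1,071.56 +$9.64 interest = $1,081.20; pay $1,081.20 → $0.00
Total interest: $80.79 + $72.46 + $63.97 + $55.32 + $46.52 + $37.55 + $28.41 + $19.11 + $9.64 = $413.77

$413.77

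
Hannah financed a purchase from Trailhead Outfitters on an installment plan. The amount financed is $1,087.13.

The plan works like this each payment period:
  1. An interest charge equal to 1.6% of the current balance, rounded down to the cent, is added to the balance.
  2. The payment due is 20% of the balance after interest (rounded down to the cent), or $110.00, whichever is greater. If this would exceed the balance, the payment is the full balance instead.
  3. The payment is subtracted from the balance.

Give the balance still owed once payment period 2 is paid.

$718.20

# | Opening | Interest | Payment | End bal
1 | $1,087.13 | $17.39 | $220.90 | $883.62
2 | $883.62 | $14.13 | $179.55 | $718.20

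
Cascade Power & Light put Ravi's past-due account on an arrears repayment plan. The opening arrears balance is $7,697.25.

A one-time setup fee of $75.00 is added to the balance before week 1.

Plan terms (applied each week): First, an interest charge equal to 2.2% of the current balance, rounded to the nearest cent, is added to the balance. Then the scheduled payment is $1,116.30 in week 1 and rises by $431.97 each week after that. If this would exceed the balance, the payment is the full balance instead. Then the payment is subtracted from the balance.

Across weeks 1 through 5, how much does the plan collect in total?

Week 1: opening $7,772.25; interest $170.99 → $7,943.24; payment $1,116.30; balance $6,826.94
Week 2: opening $6,826.94; interest $150.19 → $6,977.13; payment $1,548.27; balance $5,428.86
Week 3: opening $5,428.86; interest $119.43 → $5,548.29; payment $1,980.24; balance $3,568.05
Week 4: opening $3,568.05; interest $78.50 → $3,646.55; payment $2,412.21; balance $1,234.34
Week 5: opening $1,234.34; interest $27.16 → $1,261.50; payment $1,261.50; balance $0.00
Total paid: $8,318.52

$8,318.52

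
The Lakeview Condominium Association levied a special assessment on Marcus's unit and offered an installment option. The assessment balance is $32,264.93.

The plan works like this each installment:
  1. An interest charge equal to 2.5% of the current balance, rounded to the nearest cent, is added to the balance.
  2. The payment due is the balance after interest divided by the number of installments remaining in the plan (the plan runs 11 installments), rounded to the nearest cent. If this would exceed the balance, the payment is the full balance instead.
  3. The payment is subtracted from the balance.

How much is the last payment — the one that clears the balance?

$3,848.58

# | Opening | Interest | Payment | End bal
1 | $32,264.93 | $806.62 | $3,006.50 | $30,065.05
2 | $30,065.05 | $751.63 | $3,081.67 | $27,735.01
3 | $27,735.01 | $693.38 | $3,158.71 | $25,269.68
4 | $25,269.68 | $631.74 | $3,237.68 | $22,663.74
5 | $22,663.74 | $566.59 | $3,318.62 | $19,911.71
6 | $19,911.71 | $497.79 | $3,401.58 | $17,007.92
7 | $17,007.92 | $425.20 | $3,486.62 | $13,946.50
8 | $13,946.50 | $348.66 | $3,573.79 | $10,721.37
9 | $10,721.37 | $268.03 | $3,663.13 | $7,326.27
10 | $7,326.27 | $183.16 | $3,754.72 | $3,754.71
11 | $3,754.71 | $93.87 | $3,848.58 | $0.00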